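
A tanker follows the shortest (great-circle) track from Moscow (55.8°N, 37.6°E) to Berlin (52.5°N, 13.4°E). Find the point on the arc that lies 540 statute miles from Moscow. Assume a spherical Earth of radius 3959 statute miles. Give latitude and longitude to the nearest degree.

≈ (55°N, 24°E)

Convert each endpoint to a unit vector on the sphere (x = cos φ cos λ, y = cos φ sin λ, z = sin φ).
The central angle between the endpoints is δ = arccos(p₁·p₂) ≈ 0.253 rad (14.5°). The total great-circle distance is δ·R ≈ 0.253 × 3959 ≈ 1000 mi, so the target fraction is f = 540/1000 ≈ 0.540.
Interpolate at f ≈ 0.540 with slerp weights a = sin((1−f)δ)/sin δ ≈ 0.464, b = sin(fδ)/sin δ ≈ 0.544.
p = a·p₁ + b·p₂ ≈ (0.529, 0.236, 0.815); φ = arcsin(p_z) ≈ 54.62°, λ = atan2(p_y, p_x) ≈ 24.04°.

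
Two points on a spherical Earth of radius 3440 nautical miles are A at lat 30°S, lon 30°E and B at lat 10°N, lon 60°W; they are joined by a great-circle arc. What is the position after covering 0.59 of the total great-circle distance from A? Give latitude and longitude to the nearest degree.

Write both endpoints as unit vectors p₁, p₂ with components (cos φ cos λ, cos φ sin λ, sin φ).
The central angle between the endpoints is δ = arccos(p₁·p₂) ≈ 1.658 rad (95.0°).
Interpolate at f = 0.59 with slerp weights a = sin((1−f)δ)/sin δ ≈ 0.631, b = sin(fδ)/sin δ ≈ 0.833.
p = a·p₁ + b·p₂ ≈ (0.883, -0.437, -0.171); φ = arcsin(p_z) ≈ -9.84°, λ = atan2(p_y, p_x) ≈ -26.32°.

≈ lat 10°S, lon 26°W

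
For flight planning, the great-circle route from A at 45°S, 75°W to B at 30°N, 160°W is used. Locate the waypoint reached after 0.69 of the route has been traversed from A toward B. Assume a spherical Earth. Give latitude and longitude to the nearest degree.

The haversine formula gives a central angle δ ≈ 1.876 rad (107.5°) between the endpoints.
Interpolate at f = 0.69 with slerp weights a = sin((1−f)δ)/sin δ ≈ 0.576, b = sin(fδ)/sin δ ≈ 1.009.
p = a·p₁ + b·p₂ ≈ (-0.715, -0.692, 0.097); φ = arcsin(p_z) ≈ 5.57°, λ = atan2(p_y, p_x) ≈ -135.95°.

≈ 6°N, 136°W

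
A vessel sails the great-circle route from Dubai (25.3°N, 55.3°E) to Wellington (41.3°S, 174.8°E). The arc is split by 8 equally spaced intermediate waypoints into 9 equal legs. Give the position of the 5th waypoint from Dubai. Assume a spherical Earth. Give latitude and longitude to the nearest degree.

The haversine formula gives a central angle δ ≈ 2.235 rad (128.1°) between the endpoints.
Interpolate at f = 5/9 with slerp weights a = sin((1−f)δ)/sin δ ≈ 1.064, b = sin(fδ)/sin δ ≈ 1.202.
p = a·p₁ + b·p₂ ≈ (-0.352, 0.873, -0.338); φ = arcsin(p_z) ≈ -19.79°, λ = atan2(p_y, p_x) ≈ 111.94°.

≈ 20°S, 112°E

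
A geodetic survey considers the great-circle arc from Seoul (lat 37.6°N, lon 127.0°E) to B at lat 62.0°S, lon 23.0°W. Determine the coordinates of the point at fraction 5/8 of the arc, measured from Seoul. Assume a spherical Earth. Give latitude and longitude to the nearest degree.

Write both endpoints as unit vectors p₁, p₂ with components (cos φ cos λ, cos φ sin λ, sin φ).
The central angle between the endpoints is δ = arccos(p₁·p₂) ≈ 2.608 rad (149.4°).
Interpolate at f = 5/8 with slerp weights a = sin((1−f)δ)/sin δ ≈ 1.630, b = sin(fδ)/sin δ ≈ 1.962.
p = a·p₁ + b·p₂ ≈ (0.071, 0.671, -0.738); φ = arcsin(p_z) ≈ -47.54°, λ = atan2(p_y, p_x) ≈ 83.99°.

≈ lat 48°S, lon 84°E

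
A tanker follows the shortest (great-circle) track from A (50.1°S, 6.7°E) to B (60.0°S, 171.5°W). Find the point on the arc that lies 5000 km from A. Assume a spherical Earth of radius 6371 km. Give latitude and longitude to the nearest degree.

≈ (85°S, 166°W)

From cos δ = sin φ₁ sin φ₂ + cos φ₁ cos φ₂ cos Δλ, the central angle is δ ≈ 1.220 rad (69.9°). The total great-circle distance is δ·R ≈ 1.220 × 6371 ≈ 7771 km, so the target fraction is f = 5000/7771 ≈ 0.643.
Interpolate at f ≈ 0.643 with slerp weights a = sin((1−f)δ)/sin δ ≈ 0.449, b = sin(fδ)/sin δ ≈ 0.753.
p = a·p₁ + b·p₂ ≈ (-0.086, -0.022, -0.996); φ = arcsin(p_z) ≈ -84.89°, λ = atan2(p_y, p_x) ≈ -165.67°.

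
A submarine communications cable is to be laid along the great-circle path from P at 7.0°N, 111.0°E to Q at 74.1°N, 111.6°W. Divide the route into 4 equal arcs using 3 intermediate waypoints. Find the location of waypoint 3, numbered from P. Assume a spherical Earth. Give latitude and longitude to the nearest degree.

≈ 74°N, 151°E

Write both endpoints as unit vectors p₁, p₂ with components (cos φ cos λ, cos φ sin λ, sin φ).
The central angle between the endpoints is δ = arccos(p₁·p₂) ≈ 1.654 rad (94.8°).
Interpolate at f = 3/4 with slerp weights a = sin((1−f)δ)/sin δ ≈ 0.403, b = sin(fδ)/sin δ ≈ 0.949.
p = a·p₁ + b·p₂ ≈ (-0.239, 0.132, 0.962); φ = arcsin(p_z) ≈ 74.15°, λ = atan2(p_y, p_x) ≈ 151.14°.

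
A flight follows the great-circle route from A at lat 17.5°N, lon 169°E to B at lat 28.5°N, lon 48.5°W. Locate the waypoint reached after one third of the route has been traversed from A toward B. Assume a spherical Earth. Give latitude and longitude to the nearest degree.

≈ lat 45°N, lon 156°W

From cos δ = sin φ₁ sin φ₂ + cos φ₁ cos φ₂ cos Δλ, the central angle is δ ≈ 2.119 rad (121.4°).
Interpolate at f = 1/3 with slerp weights a = sin((1−f)δ)/sin δ ≈ 1.157, b = sin(fδ)/sin δ ≈ 0.761.
p = a·p₁ + b·p₂ ≈ (-0.641, -0.290, 0.711); φ = arcsin(p_z) ≈ 45.32°, λ = atan2(p_y, p_x) ≈ -155.63°.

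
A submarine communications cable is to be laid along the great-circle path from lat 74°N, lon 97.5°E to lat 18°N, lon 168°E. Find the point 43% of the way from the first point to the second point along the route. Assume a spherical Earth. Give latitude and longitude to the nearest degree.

The haversine formula gives a central angle δ ≈ 1.176 rad (67.4°) between the endpoints.
Interpolate at f = 0.43 with slerp weights a = sin((1−f)δ)/sin δ ≈ 0.673, b = sin(fδ)/sin δ ≈ 0.525.
p = a·p₁ + b·p₂ ≈ (-0.512, 0.288, 0.809); φ = arcsin(p_z) ≈ 54.01°, λ = atan2(p_y, p_x) ≈ 150.69°.

≈ lat 54°N, lon 151°E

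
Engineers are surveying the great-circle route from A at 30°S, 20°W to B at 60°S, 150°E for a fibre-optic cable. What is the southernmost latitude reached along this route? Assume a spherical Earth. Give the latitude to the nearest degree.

≈ 86°S

The great circle lies in the plane with unit normal n̂ = (p₁ × p₂)/|p₁ × p₂|.
Here n̂_z ≈ +0.075; the vertex latitude is φ_max = arccos|n̂_z| ≈ 85.7°.
Check via Clairaut: cos φ_max = |cos φ₁| · sin C = cos(30.0°)·sin(175.0°) ≈ 0.075, again giving ≈ 85.7°.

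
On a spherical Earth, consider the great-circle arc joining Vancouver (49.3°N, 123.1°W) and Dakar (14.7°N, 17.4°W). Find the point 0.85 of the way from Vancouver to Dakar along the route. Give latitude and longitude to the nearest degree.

≈ 25°N, 27°W

The haversine formula gives a central angle δ ≈ 1.549 rad (88.8°) between the endpoints.
Interpolate at f = 0.85 with slerp weights a = sin((1−f)δ)/sin δ ≈ 0.230, b = sin(fδ)/sin δ ≈ 0.968.
p = a·p₁ + b·p₂ ≈ (0.812, -0.406, 0.420); φ = arcsin(p_z) ≈ 24.85°, λ = atan2(p_y, p_x) ≈ -26.57°.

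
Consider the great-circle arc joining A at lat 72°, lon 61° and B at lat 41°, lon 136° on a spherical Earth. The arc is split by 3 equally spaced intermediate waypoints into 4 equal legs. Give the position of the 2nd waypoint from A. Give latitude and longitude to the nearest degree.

≈ lat 61°, lon 116°

Convert each endpoint to a unit vector on the sphere (x = cos φ cos λ, y = cos φ sin λ, z = sin φ).
The central angle between the endpoints is δ = arccos(p₁·p₂) ≈ 0.817 rad (46.8°).
Interpolate at f = 2/4 with slerp weights a = sin((1−f)δ)/sin δ ≈ 0.545, b = sin(fδ)/sin δ ≈ 0.545.
p = a·p₁ + b·p₂ ≈ (-0.214, 0.433, 0.876); φ = arcsin(p_z) ≈ 61.12°, λ = atan2(p_y, p_x) ≈ 116.32°.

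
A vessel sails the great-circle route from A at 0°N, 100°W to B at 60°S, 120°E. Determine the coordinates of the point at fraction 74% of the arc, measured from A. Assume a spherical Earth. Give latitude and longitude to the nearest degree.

Convert each endpoint to a unit vector on the sphere (x = cos φ cos λ, y = cos φ sin λ, z = sin φ).
The central angle between the endpoints is δ = arccos(p₁·p₂) ≈ 1.964 rad (112.5°).
Interpolate at f = 0.74 with slerp weights a = sin((1−f)δ)/sin δ ≈ 0.529, b = sin(fδ)/sin δ ≈ 1.075.
p = a·p₁ + b·p₂ ≈ (-0.361, -0.055, -0.931); φ = arcsin(p_z) ≈ -68.60°, λ = atan2(p_y, p_x) ≈ -171.25°.

≈ 69°S, 171°W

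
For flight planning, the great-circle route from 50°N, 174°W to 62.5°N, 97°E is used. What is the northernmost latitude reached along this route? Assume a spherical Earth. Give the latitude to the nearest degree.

≈ 66°N

The great circle lies in the plane with unit normal n̂ = (p₁ × p₂)/|p₁ × p₂|.
Here n̂_z ≈ -0.407; the vertex latitude is φ_max = arccos|n̂_z| ≈ 66.0°.
Check via Clairaut: cos φ_max = |cos φ₁| · sin C = cos(50.0°)·sin(39.3°) ≈ 0.407, again giving ≈ 66.0°.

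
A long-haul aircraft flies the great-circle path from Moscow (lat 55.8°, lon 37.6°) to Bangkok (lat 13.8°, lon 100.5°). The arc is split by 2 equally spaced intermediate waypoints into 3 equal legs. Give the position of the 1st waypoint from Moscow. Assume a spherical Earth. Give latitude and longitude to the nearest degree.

≈ lat 46°, lon 68°

From cos δ = sin φ₁ sin φ₂ + cos φ₁ cos φ₂ cos Δλ, the central angle is δ ≈ 1.109 rad (63.5°).
Interpolate at f = 1/3 with slerp weights a = sin((1−f)δ)/sin δ ≈ 0.753, b = sin(fδ)/sin δ ≈ 0.404.
p = a·p₁ + b·p₂ ≈ (0.264, 0.643, 0.719); φ = arcsin(p_z) ≈ 45.95°, λ = atan2(p_y, p_x) ≈ 67.71°.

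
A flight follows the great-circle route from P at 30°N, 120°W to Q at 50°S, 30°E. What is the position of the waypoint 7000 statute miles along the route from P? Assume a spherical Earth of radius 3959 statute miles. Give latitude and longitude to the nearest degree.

The haversine formula gives a central angle δ ≈ 2.616 rad (149.9°) between the endpoints. The total great-circle distance is δ·R ≈ 2.616 × 3959 ≈ 10357 mi, so the target fraction is f = 7000/10357 ≈ 0.676.
Interpolate at f ≈ 0.676 with slerp weights a = sin((1−f)δ)/sin δ ≈ 1.495, b = sin(fδ)/sin δ ≈ 1.955.
p = a·p₁ + b·p₂ ≈ (0.441, -0.493, -0.750); φ = arcsin(p_z) ≈ -48.59°, λ = atan2(p_y, p_x) ≈ -48.20°.

≈ 49°S, 48°W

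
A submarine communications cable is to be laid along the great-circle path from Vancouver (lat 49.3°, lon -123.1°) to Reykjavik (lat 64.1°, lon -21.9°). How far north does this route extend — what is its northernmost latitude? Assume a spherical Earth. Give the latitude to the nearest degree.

≈ 69°

The great circle lies in the plane with unit normal n̂ = (p₁ × p₂)/|p₁ × p₂|.
Here n̂_z ≈ +0.359; the vertex latitude is φ_max = arccos|n̂_z| ≈ 69.0°.
Check via Clairaut: cos φ_max = |cos φ₁| · sin C = cos(49.3°)·sin(33.4°) ≈ 0.359, again giving ≈ 69.0°.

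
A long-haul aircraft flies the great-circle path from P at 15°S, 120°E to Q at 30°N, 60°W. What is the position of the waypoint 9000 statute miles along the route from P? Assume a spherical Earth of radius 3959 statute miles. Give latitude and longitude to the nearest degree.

≈ 65°N, 60°W

From cos δ = sin φ₁ sin φ₂ + cos φ₁ cos φ₂ cos Δλ, the central angle is δ ≈ 2.880 rad (165.0°). The total great-circle distance is δ·R ≈ 2.880 × 3959 ≈ 11401 mi, so the target fraction is f = 9000/11401 ≈ 0.789.
Interpolate at f ≈ 0.789 with slerp weights a = sin((1−f)δ)/sin δ ≈ 2.202, b = sin(fδ)/sin δ ≈ 2.949.
p = a·p₁ + b·p₂ ≈ (0.213, -0.369, 0.904); φ = arcsin(p_z) ≈ 64.75°, λ = atan2(p_y, p_x) ≈ -60.00°.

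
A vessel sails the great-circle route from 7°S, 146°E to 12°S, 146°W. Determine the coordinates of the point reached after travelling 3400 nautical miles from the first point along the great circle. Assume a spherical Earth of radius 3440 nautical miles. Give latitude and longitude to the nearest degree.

≈ 12°S, 157°W

Convert each endpoint to a unit vector on the sphere (x = cos φ cos λ, y = cos φ sin λ, z = sin φ).
The central angle between the endpoints is δ = arccos(p₁·p₂) ≈ 1.171 rad (67.1°). The total great-circle distance is δ·R ≈ 1.171 × 3440 ≈ 4029 nmi, so the target fraction is f = 3400/4029 ≈ 0.844.
Interpolate at f ≈ 0.844 with slerp weights a = sin((1−f)δ)/sin δ ≈ 0.197, b = sin(fδ)/sin δ ≈ 0.907.
p = a·p₁ + b·p₂ ≈ (-0.898, -0.386, -0.213); φ = arcsin(p_z) ≈ -12.27°, λ = atan2(p_y, p_x) ≈ -156.71°.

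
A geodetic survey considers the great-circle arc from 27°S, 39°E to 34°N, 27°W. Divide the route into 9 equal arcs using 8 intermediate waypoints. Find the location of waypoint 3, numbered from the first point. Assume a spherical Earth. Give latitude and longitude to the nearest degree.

Write both endpoints as unit vectors p₁, p₂ with components (cos φ cos λ, cos φ sin λ, sin φ).
The central angle between the endpoints is δ = arccos(p₁·p₂) ≈ 1.524 rad (87.3°).
Interpolate at f = 3/9 with slerp weights a = sin((1−f)δ)/sin δ ≈ 0.851, b = sin(fδ)/sin δ ≈ 0.487.
p = a·p₁ + b·p₂ ≈ (0.949, 0.294, -0.114); φ = arcsin(p_z) ≈ -6.55°, λ = atan2(p_y, p_x) ≈ 17.21°.

≈ 7°S, 17°E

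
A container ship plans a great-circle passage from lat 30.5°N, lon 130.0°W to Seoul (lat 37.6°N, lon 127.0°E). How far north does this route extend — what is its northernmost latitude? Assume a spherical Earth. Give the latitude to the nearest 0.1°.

The great circle lies in the plane with unit normal n̂ = (p₁ × p₂)/|p₁ × p₂|.
Here n̂_z ≈ -0.673; the vertex latitude is φ_max = arccos|n̂_z| ≈ 47.7°.
Check via Clairaut: cos φ_max = |cos φ₁| · sin C = cos(30.5°)·sin(51.4°) ≈ 0.673, again giving ≈ 47.7°.

≈ 47.7°N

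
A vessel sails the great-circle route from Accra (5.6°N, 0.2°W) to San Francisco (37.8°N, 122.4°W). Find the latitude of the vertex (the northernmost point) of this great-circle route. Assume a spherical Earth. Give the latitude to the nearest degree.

≈ 45°N

The great circle lies in the plane with unit normal n̂ = (p₁ × p₂)/|p₁ × p₂|.
Here n̂_z ≈ -0.713; the vertex latitude is φ_max = arccos|n̂_z| ≈ 44.5°.
Check via Clairaut: cos φ_max = |cos φ₁| · sin C = cos(5.6°)·sin(45.8°) ≈ 0.713, again giving ≈ 44.5°.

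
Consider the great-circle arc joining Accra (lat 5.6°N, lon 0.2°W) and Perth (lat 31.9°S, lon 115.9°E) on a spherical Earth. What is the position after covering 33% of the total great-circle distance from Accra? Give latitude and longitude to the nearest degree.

≈ lat 15°S, lon 32°E

Convert each endpoint to a unit vector on the sphere (x = cos φ cos λ, y = cos φ sin λ, z = sin φ).
The central angle between the endpoints is δ = arccos(p₁·p₂) ≈ 2.008 rad (115.0°).
Interpolate at f = 0.33 with slerp weights a = sin((1−f)δ)/sin δ ≈ 1.076, b = sin(fδ)/sin δ ≈ 0.679.
p = a·p₁ + b·p₂ ≈ (0.819, 0.515, -0.254); φ = arcsin(p_z) ≈ -14.70°, λ = atan2(p_y, p_x) ≈ 32.16°.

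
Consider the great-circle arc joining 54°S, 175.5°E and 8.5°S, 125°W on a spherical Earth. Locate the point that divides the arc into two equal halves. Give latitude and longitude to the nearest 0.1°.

≈ 34.7°S, 146.5°W

Write both endpoints as unit vectors p₁, p₂ with components (cos φ cos λ, cos φ sin λ, sin φ).
The central angle between the endpoints is δ = arccos(p₁·p₂) ≈ 1.143 rad (65.5°).
Interpolate at f = 1/2 with slerp weights a = sin((1−f)δ)/sin δ ≈ 0.595, b = sin(fδ)/sin δ ≈ 0.595.
p = a·p₁ + b·p₂ ≈ (-0.686, -0.454, -0.569); φ = arcsin(p_z) ≈ -34.67°, λ = atan2(p_y, p_x) ≈ -146.48°.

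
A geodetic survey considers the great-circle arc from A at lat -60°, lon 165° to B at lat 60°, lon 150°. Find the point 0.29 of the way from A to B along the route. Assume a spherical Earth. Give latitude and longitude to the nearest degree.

Convert each endpoint to a unit vector on the sphere (x = cos φ cos λ, y = cos φ sin λ, z = sin φ).
The central angle between the endpoints is δ = arccos(p₁·p₂) ≈ 2.104 rad (120.6°).
Interpolate at f = 0.29 with slerp weights a = sin((1−f)δ)/sin δ ≈ 1.158, b = sin(fδ)/sin δ ≈ 0.666.
p = a·p₁ + b·p₂ ≈ (-0.847, 0.316, -0.426); φ = arcsin(p_z) ≈ -25.24°, λ = atan2(p_y, p_x) ≈ 159.54°.

≈ lat -25°, lon 160°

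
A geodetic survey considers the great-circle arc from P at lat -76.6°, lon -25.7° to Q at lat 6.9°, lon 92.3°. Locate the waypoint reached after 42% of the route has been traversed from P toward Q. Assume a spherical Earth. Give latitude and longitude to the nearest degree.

Convert each endpoint to a unit vector on the sphere (x = cos φ cos λ, y = cos φ sin λ, z = sin φ).
The central angle between the endpoints is δ = arccos(p₁·p₂) ≈ 1.798 rad (103.0°).
Interpolate at f = 0.42 with slerp weights a = sin((1−f)δ)/sin δ ≈ 0.886, b = sin(fδ)/sin δ ≈ 0.703.
p = a·p₁ + b·p₂ ≈ (0.157, 0.609, -0.778); φ = arcsin(p_z) ≈ -51.06°, λ = atan2(p_y, p_x) ≈ 75.53°.

≈ lat -51°, lon 76°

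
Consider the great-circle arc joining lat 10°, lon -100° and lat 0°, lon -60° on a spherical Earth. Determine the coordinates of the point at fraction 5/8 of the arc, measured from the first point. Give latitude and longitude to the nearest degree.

Write both endpoints as unit vectors p₁, p₂ with components (cos φ cos λ, cos φ sin λ, sin φ).
The central angle between the endpoints is δ = arccos(p₁·p₂) ≈ 0.716 rad (41.0°).
Interpolate at f = 5/8 with slerp weights a = sin((1−f)δ)/sin δ ≈ 0.404, b = sin(fδ)/sin δ ≈ 0.659.
p = a·p₁ + b·p₂ ≈ (0.261, -0.963, 0.070); φ = arcsin(p_z) ≈ 4.02°, λ = atan2(p_y, p_x) ≈ -74.86°.

≈ lat 4°, lon -75°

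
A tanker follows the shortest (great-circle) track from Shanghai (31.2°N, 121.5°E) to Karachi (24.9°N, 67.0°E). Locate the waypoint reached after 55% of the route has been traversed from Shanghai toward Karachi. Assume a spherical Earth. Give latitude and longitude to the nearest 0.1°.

≈ 30.6°N, 90.6°E

The haversine formula gives a central angle δ ≈ 0.838 rad (48.0°) between the endpoints.
Interpolate at f = 0.55 with slerp weights a = sin((1−f)δ)/sin δ ≈ 0.495, b = sin(fδ)/sin δ ≈ 0.598.
p = a·p₁ + b·p₂ ≈ (-0.009, 0.861, 0.509); φ = arcsin(p_z) ≈ 30.57°, λ = atan2(p_y, p_x) ≈ 90.62°.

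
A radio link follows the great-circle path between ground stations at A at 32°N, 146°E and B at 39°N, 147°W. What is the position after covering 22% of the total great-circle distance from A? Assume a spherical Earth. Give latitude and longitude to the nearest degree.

≈ 37°N, 159°E

Write both endpoints as unit vectors p₁, p₂ with components (cos φ cos λ, cos φ sin λ, sin φ).
The central angle between the endpoints is δ = arccos(p₁·p₂) ≈ 0.938 rad (53.8°).
Interpolate at f = 0.22 with slerp weights a = sin((1−f)δ)/sin δ ≈ 0.829, b = sin(fδ)/sin δ ≈ 0.254.
p = a·p₁ + b·p₂ ≈ (-0.748, 0.285, 0.599); φ = arcsin(p_z) ≈ 36.80°, λ = atan2(p_y, p_x) ≈ 159.12°.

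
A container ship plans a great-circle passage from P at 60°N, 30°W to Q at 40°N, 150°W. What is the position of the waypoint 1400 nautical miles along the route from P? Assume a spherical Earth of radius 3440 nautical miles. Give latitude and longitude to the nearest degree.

Convert each endpoint to a unit vector on the sphere (x = cos φ cos λ, y = cos φ sin λ, z = sin φ).
The central angle between the endpoints is δ = arccos(p₁·p₂) ≈ 1.197 rad (68.6°). The total great-circle distance is δ·R ≈ 1.197 × 3440 ≈ 4118 nmi, so the target fraction is f = 1400/4118 ≈ 0.340.
Interpolate at f ≈ 0.340 with slerp weights a = sin((1−f)δ)/sin δ ≈ 0.763, b = sin(fδ)/sin δ ≈ 0.425.
p = a·p₁ + b·p₂ ≈ (0.048, -0.354, 0.934); φ = arcsin(p_z) ≈ 69.09°, λ = atan2(p_y, p_x) ≈ -82.22°.

≈ 69°N, 82°W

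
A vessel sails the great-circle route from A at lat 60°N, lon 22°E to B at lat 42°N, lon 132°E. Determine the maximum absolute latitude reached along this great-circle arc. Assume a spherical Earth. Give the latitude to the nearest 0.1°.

≈ 67.0°N

The great circle lies in the plane with unit normal n̂ = (p₁ × p₂)/|p₁ × p₂|.
Here n̂_z ≈ +0.392; the vertex latitude is φ_max = arccos|n̂_z| ≈ 67.0°.
Check via Clairaut: cos φ_max = |cos φ₁| · sin C = cos(60.0°)·sin(51.5°) ≈ 0.392, again giving ≈ 67.0°.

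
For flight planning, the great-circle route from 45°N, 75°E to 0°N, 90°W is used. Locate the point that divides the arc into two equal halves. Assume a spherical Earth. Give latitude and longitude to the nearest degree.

≈ 63°N, 60°W

Write both endpoints as unit vectors p₁, p₂ with components (cos φ cos λ, cos φ sin λ, sin φ).
The central angle between the endpoints is δ = arccos(p₁·p₂) ≈ 2.323 rad (133.1°).
Interpolate at f = 1/2 with slerp weights a = sin((1−f)δ)/sin δ ≈ 1.256, b = sin(fδ)/sin δ ≈ 1.256.
p = a·p₁ + b·p₂ ≈ (0.230, -0.398, 0.888); φ = arcsin(p_z) ≈ 62.63°, λ = atan2(p_y, p_x) ≈ -60.00°.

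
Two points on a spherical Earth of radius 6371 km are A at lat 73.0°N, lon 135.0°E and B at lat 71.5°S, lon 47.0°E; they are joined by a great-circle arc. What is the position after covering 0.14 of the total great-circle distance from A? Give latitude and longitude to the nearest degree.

≈ lat 55°N, lon 107°E

Write both endpoints as unit vectors p₁, p₂ with components (cos φ cos λ, cos φ sin λ, sin φ).
The central angle between the endpoints is δ = arccos(p₁·p₂) ≈ 2.699 rad (154.6°).
Interpolate at f = 0.14 with slerp weights a = sin((1−f)δ)/sin δ ≈ 1.708, b = sin(fδ)/sin δ ≈ 0.861.
p = a·p₁ + b·p₂ ≈ (-0.167, 0.553, 0.816); φ = arcsin(p_z) ≈ 54.72°, λ = atan2(p_y, p_x) ≈ 106.77°.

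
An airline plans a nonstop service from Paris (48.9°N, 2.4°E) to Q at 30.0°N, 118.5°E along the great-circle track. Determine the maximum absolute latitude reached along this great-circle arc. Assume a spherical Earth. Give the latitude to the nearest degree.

The great circle lies in the plane with unit normal n̂ = (p₁ × p₂)/|p₁ × p₂|.
Here n̂_z ≈ +0.515; the vertex latitude is φ_max = arccos|n̂_z| ≈ 59.0°.
Check via Clairaut: cos φ_max = |cos φ₁| · sin C = cos(48.9°)·sin(51.6°) ≈ 0.515, again giving ≈ 59.0°.

≈ 59°N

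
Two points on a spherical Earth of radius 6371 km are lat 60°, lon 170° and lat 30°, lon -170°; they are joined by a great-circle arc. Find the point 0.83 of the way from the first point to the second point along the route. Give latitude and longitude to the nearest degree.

Write both endpoints as unit vectors p₁, p₂ with components (cos φ cos λ, cos φ sin λ, sin φ).
The central angle between the endpoints is δ = arccos(p₁·p₂) ≈ 0.574 rad (32.9°).
Interpolate at f = 0.83 with slerp weights a = sin((1−f)δ)/sin δ ≈ 0.179, b = sin(fδ)/sin δ ≈ 0.845.
p = a·p₁ + b·p₂ ≈ (-0.809, -0.111, 0.578); φ = arcsin(p_z) ≈ 35.29°, λ = atan2(p_y, p_x) ≈ -172.15°.

≈ lat 35°, lon -172°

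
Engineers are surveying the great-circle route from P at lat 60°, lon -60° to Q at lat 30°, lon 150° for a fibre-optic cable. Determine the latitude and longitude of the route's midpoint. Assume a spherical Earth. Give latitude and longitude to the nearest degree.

≈ lat 70°, lon 180°

Write both endpoints as unit vectors p₁, p₂ with components (cos φ cos λ, cos φ sin λ, sin φ).
The central angle between the endpoints is δ = arccos(p₁·p₂) ≈ 1.513 rad (86.7°).
Interpolate at f = 1/2 with slerp weights a = sin((1−f)δ)/sin δ ≈ 0.687, b = sin(fδ)/sin δ ≈ 0.687.
p = a·p₁ + b·p₂ ≈ (-0.344, -0.000, 0.939); φ = arcsin(p_z) ≈ 69.90°, λ = atan2(p_y, p_x) ≈ -180.00°.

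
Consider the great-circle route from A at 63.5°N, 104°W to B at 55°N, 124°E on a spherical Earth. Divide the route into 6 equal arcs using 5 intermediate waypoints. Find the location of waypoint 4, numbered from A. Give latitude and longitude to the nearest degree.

Convert each endpoint to a unit vector on the sphere (x = cos φ cos λ, y = cos φ sin λ, z = sin φ).
The central angle between the endpoints is δ = arccos(p₁·p₂) ≈ 0.974 rad (55.8°).
Interpolate at f = 4/6 with slerp weights a = sin((1−f)δ)/sin δ ≈ 0.386, b = sin(fδ)/sin δ ≈ 0.731.
p = a·p₁ + b·p₂ ≈ (-0.276, 0.181, 0.944); φ = arcsin(p_z) ≈ 70.73°, λ = atan2(p_y, p_x) ≈ 146.80°.

≈ 71°N, 147°E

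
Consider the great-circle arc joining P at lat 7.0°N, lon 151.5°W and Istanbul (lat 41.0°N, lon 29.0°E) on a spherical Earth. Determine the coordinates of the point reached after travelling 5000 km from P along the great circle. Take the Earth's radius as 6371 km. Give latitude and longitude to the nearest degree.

Convert each endpoint to a unit vector on the sphere (x = cos φ cos λ, y = cos φ sin λ, z = sin φ).
The central angle between the endpoints is δ = arccos(p₁·p₂) ≈ 2.304 rad (132.0°). The total great-circle distance is δ·R ≈ 2.304 × 6371 ≈ 14677 km, so the target fraction is f = 5000/14677 ≈ 0.341.
Interpolate at f ≈ 0.341 with slerp weights a = sin((1−f)δ)/sin δ ≈ 1.344, b = sin(fδ)/sin δ ≈ 0.951.
p = a·p₁ + b·p₂ ≈ (-0.544, -0.288, 0.788); φ = arcsin(p_z) ≈ 51.96°, λ = atan2(p_y, p_x) ≈ -152.08°.

≈ lat 52°N, lon 152°W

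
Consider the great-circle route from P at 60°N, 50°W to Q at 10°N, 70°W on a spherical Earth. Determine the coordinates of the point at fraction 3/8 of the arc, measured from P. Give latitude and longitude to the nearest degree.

≈ 42°N, 61°W

From cos δ = sin φ₁ sin φ₂ + cos φ₁ cos φ₂ cos Δλ, the central angle is δ ≈ 0.911 rad (52.2°).
Interpolate at f = 3/8 with slerp weights a = sin((1−f)δ)/sin δ ≈ 0.682, b = sin(fδ)/sin δ ≈ 0.424.
p = a·p₁ + b·p₂ ≈ (0.362, -0.654, 0.665); φ = arcsin(p_z) ≈ 41.64°, λ = atan2(p_y, p_x) ≈ -61.02°.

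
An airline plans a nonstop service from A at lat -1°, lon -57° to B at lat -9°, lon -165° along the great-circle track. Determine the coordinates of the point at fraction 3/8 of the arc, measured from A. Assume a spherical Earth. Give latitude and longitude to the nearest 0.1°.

≈ lat -7.1°, lon -97.0°

Convert each endpoint to a unit vector on the sphere (x = cos φ cos λ, y = cos φ sin λ, z = sin φ).
The central angle between the endpoints is δ = arccos(p₁·p₂) ≈ 1.878 rad (107.6°).
Interpolate at f = 3/8 with slerp weights a = sin((1−f)δ)/sin δ ≈ 0.968, b = sin(fδ)/sin δ ≈ 0.679.
p = a·p₁ + b·p₂ ≈ (-0.121, -0.985, -0.123); φ = arcsin(p_z) ≈ -7.07°, λ = atan2(p_y, p_x) ≈ -97.01°.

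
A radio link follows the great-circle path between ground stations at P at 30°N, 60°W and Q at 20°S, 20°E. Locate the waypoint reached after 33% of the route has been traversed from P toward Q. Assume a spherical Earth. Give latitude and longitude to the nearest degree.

From cos δ = sin φ₁ sin φ₂ + cos φ₁ cos φ₂ cos Δλ, the central angle is δ ≈ 1.600 rad (91.7°).
Interpolate at f = 0.33 with slerp weights a = sin((1−f)δ)/sin δ ≈ 0.879, b = sin(fδ)/sin δ ≈ 0.504.
p = a·p₁ + b·p₂ ≈ (0.826, -0.497, 0.267); φ = arcsin(p_z) ≈ 15.48°, λ = atan2(p_y, p_x) ≈ -31.04°.

≈ 15°N, 31°W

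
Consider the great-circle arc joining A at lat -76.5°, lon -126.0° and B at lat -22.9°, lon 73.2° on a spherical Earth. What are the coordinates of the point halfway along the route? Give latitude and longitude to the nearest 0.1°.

≈ lat -62.6°, lon 79.5°

The haversine formula gives a central angle δ ≈ 1.395 rad (79.9°) between the endpoints.
Interpolate at f = 1/2 with slerp weights a = sin((1−f)δ)/sin δ ≈ 0.652, b = sin(fδ)/sin δ ≈ 0.652.
p = a·p₁ + b·p₂ ≈ (0.084, 0.452, -0.888); φ = arcsin(p_z) ≈ -62.63°, λ = atan2(p_y, p_x) ≈ 79.45°.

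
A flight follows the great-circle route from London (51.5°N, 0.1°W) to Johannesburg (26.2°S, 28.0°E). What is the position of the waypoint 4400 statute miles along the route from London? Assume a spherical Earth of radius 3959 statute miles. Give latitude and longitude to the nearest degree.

≈ 9°S, 23°E

Write both endpoints as unit vectors p₁, p₂ with components (cos φ cos λ, cos φ sin λ, sin φ).
The central angle between the endpoints is δ = arccos(p₁·p₂) ≈ 1.423 rad (81.5°). The total great-circle distance is δ·R ≈ 1.423 × 3959 ≈ 5634 mi, so the target fraction is f = 4400/5634 ≈ 0.781.
Interpolate at f ≈ 0.781 with slerp weights a = sin((1−f)δ)/sin δ ≈ 0.310, b = sin(fδ)/sin δ ≈ 0.906.
p = a·p₁ + b·p₂ ≈ (0.911, 0.381, -0.157); φ = arcsin(p_z) ≈ -9.06°, λ = atan2(p_y, p_x) ≈ 22.72°.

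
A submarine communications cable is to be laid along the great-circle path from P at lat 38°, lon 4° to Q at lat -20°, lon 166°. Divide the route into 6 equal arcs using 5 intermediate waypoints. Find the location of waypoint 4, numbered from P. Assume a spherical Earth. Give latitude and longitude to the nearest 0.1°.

≈ lat 22.4°, lon 135.1°

The haversine formula gives a central angle δ ≈ 2.726 rad (156.2°) between the endpoints.
Interpolate at f = 4/6 with slerp weights a = sin((1−f)δ)/sin δ ≈ 1.953, b = sin(fδ)/sin δ ≈ 2.401.
p = a·p₁ + b·p₂ ≈ (-0.654, 0.653, 0.381); φ = arcsin(p_z) ≈ 22.39°, λ = atan2(p_y, p_x) ≈ 135.05°.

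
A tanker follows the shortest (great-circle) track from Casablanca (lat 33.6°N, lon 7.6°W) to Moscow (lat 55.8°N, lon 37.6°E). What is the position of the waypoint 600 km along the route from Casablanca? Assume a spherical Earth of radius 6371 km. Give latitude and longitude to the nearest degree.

The haversine formula gives a central angle δ ≈ 0.664 rad (38.0°) between the endpoints. The total great-circle distance is δ·R ≈ 0.664 × 6371 ≈ 4230 km, so the target fraction is f = 600/4230 ≈ 0.142.
Interpolate at f ≈ 0.142 with slerp weights a = sin((1−f)δ)/sin δ ≈ 0.875, b = sin(fδ)/sin δ ≈ 0.153.
p = a·p₁ + b·p₂ ≈ (0.791, -0.044, 0.611); φ = arcsin(p_z) ≈ 37.64°, λ = atan2(p_y, p_x) ≈ -3.19°.

≈ lat 38°N, lon 3°W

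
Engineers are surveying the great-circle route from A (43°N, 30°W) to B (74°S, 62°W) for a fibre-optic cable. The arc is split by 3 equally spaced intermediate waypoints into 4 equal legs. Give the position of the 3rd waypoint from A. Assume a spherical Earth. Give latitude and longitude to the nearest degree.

≈ (45°S, 44°W)

The haversine formula gives a central angle δ ≈ 2.077 rad (119.0°) between the endpoints.
Interpolate at f = 3/4 with slerp weights a = sin((1−f)δ)/sin δ ≈ 0.567, b = sin(fδ)/sin δ ≈ 1.143.
p = a·p₁ + b·p₂ ≈ (0.507, -0.486, -0.712); φ = arcsin(p_z) ≈ -45.40°, λ = atan2(p_y, p_x) ≈ -43.76°.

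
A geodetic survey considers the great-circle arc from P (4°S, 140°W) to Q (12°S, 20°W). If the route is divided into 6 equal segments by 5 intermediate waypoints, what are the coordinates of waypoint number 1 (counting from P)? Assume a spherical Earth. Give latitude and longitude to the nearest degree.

The haversine formula gives a central angle δ ≈ 2.064 rad (118.3°) between the endpoints.
Interpolate at f = 1/6 with slerp weights a = sin((1−f)δ)/sin δ ≈ 1.123, b = sin(fδ)/sin δ ≈ 0.383.
p = a·p₁ + b·p₂ ≈ (-0.506, -0.848, -0.158); φ = arcsin(p_z) ≈ -9.09°, λ = atan2(p_y, p_x) ≈ -120.83°.

≈ (9°S, 121°W)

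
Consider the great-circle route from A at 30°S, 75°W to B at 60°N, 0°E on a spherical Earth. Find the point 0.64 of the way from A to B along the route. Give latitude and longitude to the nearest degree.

The haversine formula gives a central angle δ ≈ 1.898 rad (108.7°) between the endpoints.
Interpolate at f = 0.64 with slerp weights a = sin((1−f)δ)/sin δ ≈ 0.666, b = sin(fδ)/sin δ ≈ 0.990.
p = a·p₁ + b·p₂ ≈ (0.644, -0.558, 0.524); φ = arcsin(p_z) ≈ 31.58°, λ = atan2(p_y, p_x) ≈ -40.88°.

≈ 32°N, 41°W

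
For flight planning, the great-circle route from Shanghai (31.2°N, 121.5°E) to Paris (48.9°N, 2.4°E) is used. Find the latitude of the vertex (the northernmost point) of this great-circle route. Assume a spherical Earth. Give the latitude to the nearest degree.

The great circle lies in the plane with unit normal n̂ = (p₁ × p₂)/|p₁ × p₂|.
Here n̂_z ≈ -0.495; the vertex latitude is φ_max = arccos|n̂_z| ≈ 60.3°.

≈ 60°N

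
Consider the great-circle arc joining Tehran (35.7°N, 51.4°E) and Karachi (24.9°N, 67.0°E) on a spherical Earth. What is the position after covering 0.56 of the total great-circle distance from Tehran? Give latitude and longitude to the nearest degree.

Convert each endpoint to a unit vector on the sphere (x = cos φ cos λ, y = cos φ sin λ, z = sin φ).
The central angle between the endpoints is δ = arccos(p₁·p₂) ≈ 0.301 rad (17.2°).
Interpolate at f = 0.56 with slerp weights a = sin((1−f)δ)/sin δ ≈ 0.445, b = sin(fδ)/sin δ ≈ 0.566.
p = a·p₁ + b·p₂ ≈ (0.426, 0.755, 0.498); φ = arcsin(p_z) ≈ 29.88°, λ = atan2(p_y, p_x) ≈ 60.56°.

≈ 30°N, 61°E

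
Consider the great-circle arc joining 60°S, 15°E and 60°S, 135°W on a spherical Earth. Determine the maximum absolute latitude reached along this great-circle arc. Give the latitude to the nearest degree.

≈ 82°S

The great circle lies in the plane with unit normal n̂ = (p₁ × p₂)/|p₁ × p₂|.
Here n̂_z ≈ -0.148; the vertex latitude is φ_max = arccos|n̂_z| ≈ 81.5°.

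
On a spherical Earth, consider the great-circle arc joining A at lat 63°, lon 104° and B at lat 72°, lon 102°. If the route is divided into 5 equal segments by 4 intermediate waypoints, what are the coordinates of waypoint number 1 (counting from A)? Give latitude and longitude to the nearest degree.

The haversine formula gives a central angle δ ≈ 0.158 rad (9.0°) between the endpoints.
Interpolate at f = 1/5 with slerp weights a = sin((1−f)δ)/sin δ ≈ 0.801, b = sin(fδ)/sin δ ≈ 0.201.
p = a·p₁ + b·p₂ ≈ (-0.101, 0.414, 0.905); φ = arcsin(p_z) ≈ 64.80°, λ = atan2(p_y, p_x) ≈ 103.71°.

≈ lat 65°, lon 104°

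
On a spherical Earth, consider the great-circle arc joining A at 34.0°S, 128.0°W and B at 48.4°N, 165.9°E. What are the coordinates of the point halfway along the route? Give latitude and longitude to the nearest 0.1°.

≈ 8.5°N, 156.9°W

From cos δ = sin φ₁ sin φ₂ + cos φ₁ cos φ₂ cos Δλ, the central angle is δ ≈ 1.767 rad (101.3°).
Interpolate at f = 1/2 with slerp weights a = sin((1−f)δ)/sin δ ≈ 0.788, b = sin(fδ)/sin δ ≈ 0.788.
p = a·p₁ + b·p₂ ≈ (-0.910, -0.387, 0.149); φ = arcsin(p_z) ≈ 8.55°, λ = atan2(p_y, p_x) ≈ -156.93°.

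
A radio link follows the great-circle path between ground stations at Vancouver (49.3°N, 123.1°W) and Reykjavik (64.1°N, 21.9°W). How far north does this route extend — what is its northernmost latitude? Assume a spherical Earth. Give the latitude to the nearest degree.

≈ 69°N

The great circle lies in the plane with unit normal n̂ = (p₁ × p₂)/|p₁ × p₂|.
Here n̂_z ≈ +0.359; the vertex latitude is φ_max = arccos|n̂_z| ≈ 69.0°.
Check via Clairaut: cos φ_max = |cos φ₁| · sin C = cos(49.3°)·sin(33.4°) ≈ 0.359, again giving ≈ 69.0°.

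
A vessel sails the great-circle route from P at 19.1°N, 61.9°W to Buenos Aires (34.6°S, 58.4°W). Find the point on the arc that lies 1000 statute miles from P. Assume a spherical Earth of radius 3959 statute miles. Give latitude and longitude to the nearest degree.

Write both endpoints as unit vectors p₁, p₂ with components (cos φ cos λ, cos φ sin λ, sin φ).
The central angle between the endpoints is δ = arccos(p₁·p₂) ≈ 0.939 rad (53.8°). The total great-circle distance is δ·R ≈ 0.939 × 3959 ≈ 3718 mi, so the target fraction is f = 1000/3718 ≈ 0.269.
Interpolate at f ≈ 0.269 with slerp weights a = sin((1−f)δ)/sin δ ≈ 0.785, b = sin(fδ)/sin δ ≈ 0.310.
p = a·p₁ + b·p₂ ≈ (0.483, -0.872, 0.081); φ = arcsin(p_z) ≈ 4.65°, λ = atan2(p_y, p_x) ≈ -61.01°.

≈ 5°N, 61°W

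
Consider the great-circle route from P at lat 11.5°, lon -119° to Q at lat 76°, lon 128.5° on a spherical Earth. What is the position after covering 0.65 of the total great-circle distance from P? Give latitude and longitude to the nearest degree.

From cos δ = sin φ₁ sin φ₂ + cos φ₁ cos φ₂ cos Δλ, the central angle is δ ≈ 1.468 rad (84.1°).
Interpolate at f = 0.65 with slerp weights a = sin((1−f)δ)/sin δ ≈ 0.494, b = sin(fδ)/sin δ ≈ 0.820.
p = a·p₁ + b·p₂ ≈ (-0.358, -0.268, 0.894); φ = arcsin(p_z) ≈ 63.42°, λ = atan2(p_y, p_x) ≈ -143.18°.

≈ lat 63°, lon -143°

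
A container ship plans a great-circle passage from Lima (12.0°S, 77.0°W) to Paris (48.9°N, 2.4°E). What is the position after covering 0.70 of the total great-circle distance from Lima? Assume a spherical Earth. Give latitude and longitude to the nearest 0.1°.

≈ 35.8°N, 31.0°W

Convert each endpoint to a unit vector on the sphere (x = cos φ cos λ, y = cos φ sin λ, z = sin φ).
The central angle between the endpoints is δ = arccos(p₁·p₂) ≈ 1.609 rad (92.2°).
Interpolate at f = 0.70 with slerp weights a = sin((1−f)δ)/sin δ ≈ 0.465, b = sin(fδ)/sin δ ≈ 0.904.
p = a·p₁ + b·p₂ ≈ (0.696, -0.418, 0.584); φ = arcsin(p_z) ≈ 35.75°, λ = atan2(p_y, p_x) ≈ -30.99°.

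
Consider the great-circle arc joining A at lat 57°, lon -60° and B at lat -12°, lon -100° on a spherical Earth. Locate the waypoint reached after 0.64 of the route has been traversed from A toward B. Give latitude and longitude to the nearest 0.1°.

Convert each endpoint to a unit vector on the sphere (x = cos φ cos λ, y = cos φ sin λ, z = sin φ).
The central angle between the endpoints is δ = arccos(p₁·p₂) ≈ 1.335 rad (76.5°).
Interpolate at f = 0.64 with slerp weights a = sin((1−f)δ)/sin δ ≈ 0.475, b = sin(fδ)/sin δ ≈ 0.776.
p = a·p₁ + b·p₂ ≈ (-0.002, -0.971, 0.237); φ = arcsin(p_z) ≈ 13.74°, λ = atan2(p_y, p_x) ≈ -90.13°.

≈ lat 13.7°, lon -90.1°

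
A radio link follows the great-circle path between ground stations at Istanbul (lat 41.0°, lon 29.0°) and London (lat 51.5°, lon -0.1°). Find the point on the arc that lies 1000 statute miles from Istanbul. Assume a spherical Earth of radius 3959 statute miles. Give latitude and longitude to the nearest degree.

Convert each endpoint to a unit vector on the sphere (x = cos φ cos λ, y = cos φ sin λ, z = sin φ).
The central angle between the endpoints is δ = arccos(p₁·p₂) ≈ 0.393 rad (22.5°). The total great-circle distance is δ·R ≈ 0.393 × 3959 ≈ 1554 mi, so the target fraction is f = 1000/1554 ≈ 0.644.
Interpolate at f ≈ 0.644 with slerp weights a = sin((1−f)δ)/sin δ ≈ 0.365, b = sin(fδ)/sin δ ≈ 0.653.
p = a·p₁ + b·p₂ ≈ (0.647, 0.133, 0.751); φ = arcsin(p_z) ≈ 48.64°, λ = atan2(p_y, p_x) ≈ 11.58°.

≈ lat 49°, lon 12°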